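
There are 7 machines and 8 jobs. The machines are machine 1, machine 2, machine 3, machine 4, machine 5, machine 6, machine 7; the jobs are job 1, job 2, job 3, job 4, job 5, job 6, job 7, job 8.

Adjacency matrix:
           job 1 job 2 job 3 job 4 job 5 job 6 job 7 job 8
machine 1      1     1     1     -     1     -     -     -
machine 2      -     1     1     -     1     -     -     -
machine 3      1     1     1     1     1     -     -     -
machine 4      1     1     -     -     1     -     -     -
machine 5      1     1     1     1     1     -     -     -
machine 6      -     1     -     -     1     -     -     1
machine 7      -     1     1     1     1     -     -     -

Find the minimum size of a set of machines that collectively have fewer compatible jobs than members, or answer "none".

Take S = {machine 1, machine 2, machine 3, machine 4, machine 5, machine 7}. Its neighbourhood is {job 1, job 2, job 3, job 4, job 5}, so |N(S)| = 5 < |S| = 6.
Every subset of size less than 6 has at least as many neighbours as members, so 6 is the minimum.

6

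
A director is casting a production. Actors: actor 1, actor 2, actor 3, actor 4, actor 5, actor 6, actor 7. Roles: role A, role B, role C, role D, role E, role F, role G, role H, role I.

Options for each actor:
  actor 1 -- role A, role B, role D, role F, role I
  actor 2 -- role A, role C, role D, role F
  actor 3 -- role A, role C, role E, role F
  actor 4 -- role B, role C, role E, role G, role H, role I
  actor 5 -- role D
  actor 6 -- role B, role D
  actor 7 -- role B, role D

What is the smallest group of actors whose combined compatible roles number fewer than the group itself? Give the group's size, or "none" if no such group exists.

3

Take S = {actor 5, actor 6, actor 7}. Its neighbourhood is {role B, role D}, so |N(S)| = 2 < |S| = 3.
Every subset of size less than 3 has at least as many neighbours as members, so 3 is the minimum.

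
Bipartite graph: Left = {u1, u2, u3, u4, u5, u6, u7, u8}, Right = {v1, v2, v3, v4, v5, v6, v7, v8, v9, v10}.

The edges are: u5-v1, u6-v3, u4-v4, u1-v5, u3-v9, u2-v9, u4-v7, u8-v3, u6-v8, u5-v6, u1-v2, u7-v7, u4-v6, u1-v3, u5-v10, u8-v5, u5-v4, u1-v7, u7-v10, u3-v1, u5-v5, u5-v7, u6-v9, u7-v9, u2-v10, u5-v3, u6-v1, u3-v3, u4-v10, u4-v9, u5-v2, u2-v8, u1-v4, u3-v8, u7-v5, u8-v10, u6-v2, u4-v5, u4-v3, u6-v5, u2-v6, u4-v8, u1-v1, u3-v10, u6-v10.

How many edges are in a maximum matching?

8

For example, pair u1-v1, u2-v6, u3-v9, u4-v8, u5-v2, u6-v3, u7-v7, u8-v10.
All 8 left vertices are matched, so no larger matching exists.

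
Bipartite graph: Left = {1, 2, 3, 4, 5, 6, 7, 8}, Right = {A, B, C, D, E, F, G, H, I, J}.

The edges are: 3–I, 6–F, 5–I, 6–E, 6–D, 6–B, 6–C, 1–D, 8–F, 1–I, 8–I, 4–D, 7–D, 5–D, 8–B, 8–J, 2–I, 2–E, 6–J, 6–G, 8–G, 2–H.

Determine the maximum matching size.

A valid assignment of size 5: 1-D, 2-E, 3-I, 6-G, 8-J.
The set {1, 3, 4, 5, 7} has only 2 neighbours ({D, I}), so by Hall's theorem at most 5 of the 8 left vertices can be matched.

5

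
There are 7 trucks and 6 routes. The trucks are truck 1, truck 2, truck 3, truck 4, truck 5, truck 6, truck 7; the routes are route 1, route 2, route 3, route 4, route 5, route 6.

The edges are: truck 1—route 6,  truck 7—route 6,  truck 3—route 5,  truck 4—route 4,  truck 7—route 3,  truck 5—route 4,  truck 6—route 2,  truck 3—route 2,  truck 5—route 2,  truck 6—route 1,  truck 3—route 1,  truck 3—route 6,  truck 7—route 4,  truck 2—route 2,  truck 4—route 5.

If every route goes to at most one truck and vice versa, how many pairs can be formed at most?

6

A valid assignment of size 6: truck 1-route 6, truck 2-route 2, truck 3-route 1, truck 4-route 5, truck 5-route 4, truck 7-route 3.
The set {truck 1, truck 2, truck 3, truck 4, truck 5, truck 6} has only 5 neighbours ({route 1, route 2, route 4, route 5, route 6}), so by Hall's theorem at most 6 of the 7 trucks can be matched.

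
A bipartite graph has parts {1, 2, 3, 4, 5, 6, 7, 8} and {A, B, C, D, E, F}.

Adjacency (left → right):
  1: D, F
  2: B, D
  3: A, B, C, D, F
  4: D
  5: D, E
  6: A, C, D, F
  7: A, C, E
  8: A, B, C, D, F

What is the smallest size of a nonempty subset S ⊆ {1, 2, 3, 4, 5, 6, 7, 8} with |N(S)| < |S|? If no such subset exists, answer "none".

Take S = {1, 2, 3, 4, 6, 8}. Its neighbourhood is {A, B, C, D, F}, so |N(S)| = 5 < |S| = 6.
Every subset of size less than 6 has at least as many neighbours as members, so 6 is the minimum.

6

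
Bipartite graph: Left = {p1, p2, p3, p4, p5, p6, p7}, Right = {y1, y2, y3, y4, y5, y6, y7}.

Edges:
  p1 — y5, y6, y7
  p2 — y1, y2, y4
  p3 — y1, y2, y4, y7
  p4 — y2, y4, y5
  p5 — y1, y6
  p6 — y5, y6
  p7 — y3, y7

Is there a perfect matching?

A valid assignment of size 7: p1→y7, p2→y4, p3→y2, p4→y5, p5→y1, p6→y6, p7→y3.
Every left vertex is matched, so this is a perfect matching.

Yes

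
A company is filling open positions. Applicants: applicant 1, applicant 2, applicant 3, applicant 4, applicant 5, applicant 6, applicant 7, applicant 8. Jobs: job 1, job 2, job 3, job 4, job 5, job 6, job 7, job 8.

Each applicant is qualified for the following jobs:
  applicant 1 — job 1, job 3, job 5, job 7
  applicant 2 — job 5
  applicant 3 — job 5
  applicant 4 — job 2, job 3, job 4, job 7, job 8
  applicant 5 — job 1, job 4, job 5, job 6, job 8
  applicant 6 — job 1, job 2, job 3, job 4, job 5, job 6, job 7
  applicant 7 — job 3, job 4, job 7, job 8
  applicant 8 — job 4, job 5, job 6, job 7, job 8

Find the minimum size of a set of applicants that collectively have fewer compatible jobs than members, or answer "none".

Take S = {applicant 2, applicant 3}. Its neighbourhood is {job 5}, so |N(S)| = 1 < |S| = 2.
No single vertex violates Hall's condition since each has at least one neighbour, so 2 is the minimum.

2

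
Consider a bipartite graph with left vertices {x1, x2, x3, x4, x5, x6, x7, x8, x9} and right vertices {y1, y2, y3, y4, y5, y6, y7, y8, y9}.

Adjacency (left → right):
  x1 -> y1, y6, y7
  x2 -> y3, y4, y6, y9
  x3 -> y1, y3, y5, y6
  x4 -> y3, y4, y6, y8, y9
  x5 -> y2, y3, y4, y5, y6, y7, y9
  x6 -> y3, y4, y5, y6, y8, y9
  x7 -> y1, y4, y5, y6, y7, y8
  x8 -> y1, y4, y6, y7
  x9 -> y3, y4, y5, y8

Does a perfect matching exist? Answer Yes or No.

Yes

One maximum matching: x1→y1, x2→y4, x3→y5, x4→y8, x5→y2, x6→y9, x7→y6, x8→y7, x9→y3.
All 9 left vertices are covered.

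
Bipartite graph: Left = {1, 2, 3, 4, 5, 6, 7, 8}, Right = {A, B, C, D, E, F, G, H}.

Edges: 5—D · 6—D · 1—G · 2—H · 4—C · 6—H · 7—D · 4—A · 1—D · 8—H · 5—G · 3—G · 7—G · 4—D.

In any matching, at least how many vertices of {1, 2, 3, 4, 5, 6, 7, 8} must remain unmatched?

One maximum matching: 1–D, 2–H, 3–G, 4–C.
The set {1, 2, 3, 5, 6, 7, 8} has only 3 neighbours ({D, G, H}), so by Hall's theorem at most 4 of the 8 left vertices can be matched.
That matches 4 of the 8, leaving 4 unmatched; no matching can do better.

4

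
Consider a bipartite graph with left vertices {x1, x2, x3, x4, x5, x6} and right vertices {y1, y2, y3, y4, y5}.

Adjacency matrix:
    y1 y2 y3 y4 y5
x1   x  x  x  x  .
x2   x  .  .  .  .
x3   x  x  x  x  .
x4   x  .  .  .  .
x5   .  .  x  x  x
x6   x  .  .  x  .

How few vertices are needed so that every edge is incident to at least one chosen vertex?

The 5 edges x1–y3, x2–y1, x3–y2, x5–y5, x6–y4 form a matching, so any vertex cover needs at least 5 vertices (one per matched edge).
Conversely {x1, x3, x5, x6, y1} meets every edge and has exactly 5 vertices, so 5 is optimal.

5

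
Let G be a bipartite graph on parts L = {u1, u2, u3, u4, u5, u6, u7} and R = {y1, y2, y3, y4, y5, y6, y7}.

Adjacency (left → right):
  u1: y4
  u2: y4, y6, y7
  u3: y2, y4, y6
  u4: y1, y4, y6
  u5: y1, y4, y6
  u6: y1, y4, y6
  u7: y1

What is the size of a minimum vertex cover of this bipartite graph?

5

A maximum matching has 5 edges (e.g. u1–y4, u2–y7, u3–y2, u4–y6, u5–y1).
By König's theorem the minimum vertex cover has the same size. One such cover is {u2, u3, y1, y4, y6}.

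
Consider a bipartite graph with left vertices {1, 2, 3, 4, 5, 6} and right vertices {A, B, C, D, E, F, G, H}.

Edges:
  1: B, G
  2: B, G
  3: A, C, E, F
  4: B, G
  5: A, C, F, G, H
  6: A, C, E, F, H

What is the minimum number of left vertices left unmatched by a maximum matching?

1

A valid assignment of size 5: 1–G, 2–B, 3–E, 5–H, 6–A.
The set {1, 2, 4} has only 2 neighbours ({B, G}), so by Hall's theorem at most 5 of the 6 left vertices can be matched.
That matches 5 of the 6, leaving 1 unmatched; no matching can do better.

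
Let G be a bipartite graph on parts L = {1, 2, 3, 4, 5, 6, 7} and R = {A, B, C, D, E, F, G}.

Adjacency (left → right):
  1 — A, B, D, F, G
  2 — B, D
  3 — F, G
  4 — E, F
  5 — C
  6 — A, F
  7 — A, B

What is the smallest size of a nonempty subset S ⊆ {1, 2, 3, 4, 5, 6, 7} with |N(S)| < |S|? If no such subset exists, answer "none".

A matching saturating every left vertex exists, for instance 1→A, 2→D, 3→G, 4→E, 5→C, 6→F, 7→B.
By Hall's marriage theorem, this means |N(S)| ≥ |S| for every subset S, so no violating subset exists.

none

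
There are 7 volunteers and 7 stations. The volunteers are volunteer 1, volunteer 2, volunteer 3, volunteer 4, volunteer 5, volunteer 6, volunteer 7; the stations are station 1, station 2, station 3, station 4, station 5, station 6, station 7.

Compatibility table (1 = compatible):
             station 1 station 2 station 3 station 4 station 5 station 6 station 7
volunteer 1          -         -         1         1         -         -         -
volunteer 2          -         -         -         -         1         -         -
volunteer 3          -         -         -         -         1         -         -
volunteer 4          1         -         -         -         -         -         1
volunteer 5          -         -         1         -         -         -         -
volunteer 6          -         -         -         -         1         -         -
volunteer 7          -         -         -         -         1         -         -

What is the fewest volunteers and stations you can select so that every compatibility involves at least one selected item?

4

A maximum matching has 4 edges (e.g. volunteer 1–station 4, volunteer 2–station 5, volunteer 4–station 1, volunteer 5–station 3).
By König's theorem the minimum vertex cover has the same size. One such cover is {volunteer 1, volunteer 4, volunteer 5, station 5}.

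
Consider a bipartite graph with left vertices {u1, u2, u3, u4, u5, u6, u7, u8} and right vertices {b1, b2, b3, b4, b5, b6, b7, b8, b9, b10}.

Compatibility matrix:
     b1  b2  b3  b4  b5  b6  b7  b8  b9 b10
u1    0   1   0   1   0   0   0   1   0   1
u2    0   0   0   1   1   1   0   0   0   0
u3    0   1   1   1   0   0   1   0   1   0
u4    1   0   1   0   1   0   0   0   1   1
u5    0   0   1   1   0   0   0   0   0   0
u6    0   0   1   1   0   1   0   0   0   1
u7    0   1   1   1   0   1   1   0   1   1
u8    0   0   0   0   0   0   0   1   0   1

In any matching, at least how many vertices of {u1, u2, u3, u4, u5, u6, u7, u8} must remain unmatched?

0

A valid assignment of size 8: u1-b4, u2-b5, u3-b7, u4-b1, u5-b3, u6-b10, u7-b6, u8-b8.
All 8 left vertices are matched, so no larger matching exists.
That matches 8 of the 8, leaving 0 unmatched; no matching can do better.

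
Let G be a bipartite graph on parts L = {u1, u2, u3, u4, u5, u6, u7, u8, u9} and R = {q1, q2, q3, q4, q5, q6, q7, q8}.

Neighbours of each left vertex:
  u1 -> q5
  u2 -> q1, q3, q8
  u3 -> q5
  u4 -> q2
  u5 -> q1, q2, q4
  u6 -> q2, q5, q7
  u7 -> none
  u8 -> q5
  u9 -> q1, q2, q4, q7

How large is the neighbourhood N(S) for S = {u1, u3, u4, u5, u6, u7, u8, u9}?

5

The union of neighbours of {u1, u3, u4, u5, u6, u7, u8, u9} is {q1, q2, q4, q5, q7}, which has 5 elements.
Since |N(S)| = 5 < |S| = 8, Hall's condition fails for this subset.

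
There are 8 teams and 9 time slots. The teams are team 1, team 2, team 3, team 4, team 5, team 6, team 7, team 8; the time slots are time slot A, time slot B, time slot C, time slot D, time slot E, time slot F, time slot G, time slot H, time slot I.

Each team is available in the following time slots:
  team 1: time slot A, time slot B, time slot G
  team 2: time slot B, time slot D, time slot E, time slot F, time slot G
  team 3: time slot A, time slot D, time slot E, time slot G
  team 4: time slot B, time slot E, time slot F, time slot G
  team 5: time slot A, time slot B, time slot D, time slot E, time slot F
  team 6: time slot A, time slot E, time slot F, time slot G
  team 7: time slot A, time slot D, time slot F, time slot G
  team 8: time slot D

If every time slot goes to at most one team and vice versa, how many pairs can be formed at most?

For example, pair team 1→time slot B, team 2→time slot E, team 3→time slot A, team 4→time slot G, team 5→time slot D, team 6→time slot F.
The set {team 1, team 2, team 3, team 4, team 5, team 6, team 7, team 8} has only 6 neighbours ({time slot A, time slot B, time slot D, time slot E, time slot F, time slot G}), so by Hall's theorem at most 6 of the 8 teams can be matched.

6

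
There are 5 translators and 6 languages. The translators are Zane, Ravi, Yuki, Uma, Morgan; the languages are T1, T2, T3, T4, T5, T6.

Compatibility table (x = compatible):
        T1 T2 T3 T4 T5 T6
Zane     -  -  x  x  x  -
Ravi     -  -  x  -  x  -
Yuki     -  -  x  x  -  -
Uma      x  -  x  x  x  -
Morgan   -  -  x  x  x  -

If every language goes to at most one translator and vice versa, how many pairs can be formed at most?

One maximum matching: Zane-T5, Ravi-T3, Yuki-T4, Uma-T1.
The set {Zane, Ravi, Yuki, Morgan} has only 3 neighbours ({T3, T4, T5}), so by Hall's theorem at most 4 of the 5 translators can be matched.

4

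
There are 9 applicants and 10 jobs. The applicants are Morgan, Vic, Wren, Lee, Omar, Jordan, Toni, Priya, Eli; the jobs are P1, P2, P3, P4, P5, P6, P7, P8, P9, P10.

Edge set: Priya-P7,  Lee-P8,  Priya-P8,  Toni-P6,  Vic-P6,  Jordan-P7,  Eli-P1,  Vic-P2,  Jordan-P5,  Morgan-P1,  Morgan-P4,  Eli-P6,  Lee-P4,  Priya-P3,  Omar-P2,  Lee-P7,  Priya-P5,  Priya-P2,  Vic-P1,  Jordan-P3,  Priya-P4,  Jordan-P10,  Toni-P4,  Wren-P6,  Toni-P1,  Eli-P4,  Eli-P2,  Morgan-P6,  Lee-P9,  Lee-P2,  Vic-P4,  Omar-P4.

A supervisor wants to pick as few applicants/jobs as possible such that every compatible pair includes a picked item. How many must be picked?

The 7 edges Morgan–P1, Vic–P2, Wren–P6, Lee–P8, Omar–P4, Jordan–P7, Priya–P3 form a matching, so any vertex cover needs at least 7 vertices (one per matched edge).
Conversely {Lee, Jordan, Priya, P1, P2, P4, P6} meets every edge and has exactly 7 vertices, so 7 is optimal.

7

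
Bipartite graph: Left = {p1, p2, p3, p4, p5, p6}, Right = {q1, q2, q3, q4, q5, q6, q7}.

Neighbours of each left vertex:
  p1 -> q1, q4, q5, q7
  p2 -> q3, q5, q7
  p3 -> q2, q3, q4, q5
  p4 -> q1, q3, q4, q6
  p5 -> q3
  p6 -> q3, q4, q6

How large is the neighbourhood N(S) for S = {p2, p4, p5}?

The union of neighbours of {p2, p4, p5} is {q1, q3, q4, q5, q6, q7}, which has 6 elements.
Since |N(S)| = 6 ≥ |S| = 3, Hall's condition holds for this subset.

6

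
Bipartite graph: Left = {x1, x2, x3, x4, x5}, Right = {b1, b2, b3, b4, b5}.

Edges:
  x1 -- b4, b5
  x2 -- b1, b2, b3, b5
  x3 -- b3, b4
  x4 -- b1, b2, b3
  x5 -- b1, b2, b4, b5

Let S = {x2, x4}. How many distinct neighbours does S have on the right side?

4

The union of neighbours of {x2, x4} is {b1, b2, b3, b5}, which has 4 elements.
Since |N(S)| = 4 ≥ |S| = 2, Hall's condition holds for this subset.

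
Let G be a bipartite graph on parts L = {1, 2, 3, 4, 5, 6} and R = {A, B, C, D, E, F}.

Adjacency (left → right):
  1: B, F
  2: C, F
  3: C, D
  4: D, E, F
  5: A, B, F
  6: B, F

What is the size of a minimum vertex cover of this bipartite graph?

6

A maximum matching has 6 edges (e.g. 1–F, 2–C, 3–D, 4–E, 5–A, 6–B).
By König's theorem the minimum vertex cover has the same size. One such cover is {1, 2, 3, 4, 5, 6}.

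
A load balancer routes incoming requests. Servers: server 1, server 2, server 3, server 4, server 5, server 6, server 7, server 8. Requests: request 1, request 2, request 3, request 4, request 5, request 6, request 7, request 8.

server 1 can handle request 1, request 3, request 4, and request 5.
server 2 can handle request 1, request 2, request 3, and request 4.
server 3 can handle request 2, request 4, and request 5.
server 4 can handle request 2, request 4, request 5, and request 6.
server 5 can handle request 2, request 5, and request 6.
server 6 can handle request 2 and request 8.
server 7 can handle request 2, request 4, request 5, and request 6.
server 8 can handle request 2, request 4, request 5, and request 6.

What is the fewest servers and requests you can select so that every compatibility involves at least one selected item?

7

{server 1, server 2, server 6, request 2, request 4, request 5, request 6} is a vertex cover of size 7: every edge has an endpoint in this set.
No smaller cover exists because server 1–request 1, server 2–request 3, server 3–request 4, server 4–request 6, server 5–request 2, server 6–request 8, server 7–request 5 is a matching of size 7, and a cover must include an endpoint of each of these disjoint edges (König's theorem).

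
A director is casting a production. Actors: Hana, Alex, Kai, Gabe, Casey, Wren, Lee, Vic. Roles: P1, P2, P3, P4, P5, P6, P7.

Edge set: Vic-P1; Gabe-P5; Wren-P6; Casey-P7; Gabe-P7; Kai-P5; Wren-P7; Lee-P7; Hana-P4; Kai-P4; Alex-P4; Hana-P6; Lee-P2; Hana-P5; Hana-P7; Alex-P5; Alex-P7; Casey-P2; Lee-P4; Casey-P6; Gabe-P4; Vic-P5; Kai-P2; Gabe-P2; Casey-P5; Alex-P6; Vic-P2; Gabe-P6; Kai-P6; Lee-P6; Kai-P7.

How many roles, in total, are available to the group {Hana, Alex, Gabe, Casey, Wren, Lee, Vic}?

The union of neighbours of {Hana, Alex, Gabe, Casey, Wren, Lee, Vic} is {P1, P2, P4, P5, P6, P7}, which has 6 elements.
Since |N(S)| = 6 < |S| = 7, Hall's condition fails for this subset.

6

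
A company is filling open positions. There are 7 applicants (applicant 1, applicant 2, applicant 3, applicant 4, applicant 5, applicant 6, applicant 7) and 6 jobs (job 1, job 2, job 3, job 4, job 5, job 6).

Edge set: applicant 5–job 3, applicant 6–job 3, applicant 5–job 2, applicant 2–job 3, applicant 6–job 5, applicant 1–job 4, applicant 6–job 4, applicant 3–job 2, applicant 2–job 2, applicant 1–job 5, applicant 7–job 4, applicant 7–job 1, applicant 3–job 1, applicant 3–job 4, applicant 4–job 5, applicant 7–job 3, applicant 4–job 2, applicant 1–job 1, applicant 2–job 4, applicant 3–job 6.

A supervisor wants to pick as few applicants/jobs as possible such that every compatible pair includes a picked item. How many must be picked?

6

The 6 edges applicant 1–job 1, applicant 2–job 4, applicant 3–job 6, applicant 4–job 5, applicant 5–job 2, applicant 6–job 3 form a matching, so any vertex cover needs at least 6 vertices (one per matched edge).
Conversely {applicant 3, job 1, job 2, job 3, job 4, job 5} meets every edge and has exactly 6 vertices, so 6 is optimal.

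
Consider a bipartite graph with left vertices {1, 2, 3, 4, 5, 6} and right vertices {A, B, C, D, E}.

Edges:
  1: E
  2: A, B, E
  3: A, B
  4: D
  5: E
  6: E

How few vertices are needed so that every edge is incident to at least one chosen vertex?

4

A maximum matching has 4 edges (e.g. 1–E, 2–A, 3–B, 4–D).
By König's theorem the minimum vertex cover has the same size. One such cover is {2, 3, 4, E}.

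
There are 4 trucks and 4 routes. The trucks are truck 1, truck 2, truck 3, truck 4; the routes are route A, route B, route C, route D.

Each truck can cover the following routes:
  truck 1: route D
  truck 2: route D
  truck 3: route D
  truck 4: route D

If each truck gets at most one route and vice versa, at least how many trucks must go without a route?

A valid assignment of size 1: truck 1–route D.
The set {truck 1, truck 2, truck 3, truck 4} has only 1 neighbour ({route D}), so by Hall's theorem at most 1 of the 4 trucks can be matched.
That matches 1 of the 4, leaving 3 unmatched; no matching can do better.

3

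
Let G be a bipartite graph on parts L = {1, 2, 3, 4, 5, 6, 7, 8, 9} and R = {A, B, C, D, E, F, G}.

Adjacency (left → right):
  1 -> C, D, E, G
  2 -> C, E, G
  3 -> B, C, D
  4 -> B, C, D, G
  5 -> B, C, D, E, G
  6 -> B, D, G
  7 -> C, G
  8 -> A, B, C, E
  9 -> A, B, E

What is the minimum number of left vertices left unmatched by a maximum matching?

For example, pair 1–C, 2–E, 3–B, 4–D, 5–G, 8–A.
The set {1, 2, 3, 4, 5, 6, 7, 8, 9} has only 6 neighbours ({A, B, C, D, E, G}), so by Hall's theorem at most 6 of the 9 left vertices can be matched.
That matches 6 of the 9, leaving 3 unmatched; no matching can do better.

3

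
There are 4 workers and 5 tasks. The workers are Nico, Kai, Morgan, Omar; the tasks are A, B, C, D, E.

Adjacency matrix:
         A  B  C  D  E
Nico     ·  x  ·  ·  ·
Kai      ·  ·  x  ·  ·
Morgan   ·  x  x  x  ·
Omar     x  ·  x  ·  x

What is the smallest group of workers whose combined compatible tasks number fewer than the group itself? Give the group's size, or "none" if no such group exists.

A matching saturating every worker exists, for instance Nico→B, Kai→C, Morgan→D, Omar→E.
By Hall's marriage theorem, this means |N(S)| ≥ |S| for every subset S, so no violating subset exists.

none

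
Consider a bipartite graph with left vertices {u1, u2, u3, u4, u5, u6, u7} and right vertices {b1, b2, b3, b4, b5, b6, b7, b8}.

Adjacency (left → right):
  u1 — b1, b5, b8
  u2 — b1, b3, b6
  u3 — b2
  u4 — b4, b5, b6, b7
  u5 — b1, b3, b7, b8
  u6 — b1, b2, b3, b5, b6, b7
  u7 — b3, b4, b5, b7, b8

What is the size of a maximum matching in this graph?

A valid assignment of size 7: u1-b8, u2-b6, u3-b2, u4-b5, u5-b3, u6-b1, u7-b7.
This saturates every left vertex, so 7 is the maximum.

7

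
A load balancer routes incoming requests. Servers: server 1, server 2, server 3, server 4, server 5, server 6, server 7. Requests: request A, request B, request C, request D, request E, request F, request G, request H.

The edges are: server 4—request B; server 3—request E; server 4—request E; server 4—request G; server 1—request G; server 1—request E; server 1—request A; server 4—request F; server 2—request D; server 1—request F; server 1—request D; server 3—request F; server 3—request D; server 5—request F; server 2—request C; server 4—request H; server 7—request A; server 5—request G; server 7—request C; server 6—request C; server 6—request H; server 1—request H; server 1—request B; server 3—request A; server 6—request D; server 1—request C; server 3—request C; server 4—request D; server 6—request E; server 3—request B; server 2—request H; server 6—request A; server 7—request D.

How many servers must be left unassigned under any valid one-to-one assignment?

0

For example, pair server 1→request E, server 2→request H, server 3→request F, server 4→request B, server 5→request G, server 6→request D, server 7→request C.
All 7 servers are matched, so no larger matching exists.
That matches 7 of the 7, leaving 0 unmatched; no matching can do better.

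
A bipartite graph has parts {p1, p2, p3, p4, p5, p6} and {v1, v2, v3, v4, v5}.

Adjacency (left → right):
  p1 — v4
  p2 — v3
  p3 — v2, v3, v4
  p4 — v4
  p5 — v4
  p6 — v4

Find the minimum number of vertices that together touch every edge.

3

The 3 edges p1–v4, p2–v3, p3–v2 form a matching, so any vertex cover needs at least 3 vertices (one per matched edge).
Conversely {p2, p3, v4} meets every edge and has exactly 3 vertices, so 3 is optimal.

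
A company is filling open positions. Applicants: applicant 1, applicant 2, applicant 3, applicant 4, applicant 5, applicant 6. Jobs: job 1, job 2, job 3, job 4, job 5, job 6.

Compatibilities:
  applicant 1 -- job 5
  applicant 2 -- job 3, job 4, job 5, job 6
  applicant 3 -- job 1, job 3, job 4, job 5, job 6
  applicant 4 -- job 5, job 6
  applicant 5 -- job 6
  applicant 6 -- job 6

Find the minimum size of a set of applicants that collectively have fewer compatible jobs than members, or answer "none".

2

Take S = {applicant 5, applicant 6}. Its neighbourhood is {job 6}, so |N(S)| = 1 < |S| = 2.
No single vertex violates Hall's condition since each has at least one neighbour, so 2 is the minimum.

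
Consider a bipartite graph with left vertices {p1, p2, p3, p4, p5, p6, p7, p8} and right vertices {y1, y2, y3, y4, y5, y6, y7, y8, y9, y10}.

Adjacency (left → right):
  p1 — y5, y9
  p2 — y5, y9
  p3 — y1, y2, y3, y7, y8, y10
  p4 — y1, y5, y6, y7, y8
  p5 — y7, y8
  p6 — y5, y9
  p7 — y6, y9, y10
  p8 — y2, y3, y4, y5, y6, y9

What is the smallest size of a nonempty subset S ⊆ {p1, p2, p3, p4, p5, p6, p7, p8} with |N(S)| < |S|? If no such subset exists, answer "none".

3

Take S = {p1, p2, p6}. Its neighbourhood is {y5, y9}, so |N(S)| = 2 < |S| = 3.
Every subset of size less than 3 has at least as many neighbours as members, so 3 is the minimum.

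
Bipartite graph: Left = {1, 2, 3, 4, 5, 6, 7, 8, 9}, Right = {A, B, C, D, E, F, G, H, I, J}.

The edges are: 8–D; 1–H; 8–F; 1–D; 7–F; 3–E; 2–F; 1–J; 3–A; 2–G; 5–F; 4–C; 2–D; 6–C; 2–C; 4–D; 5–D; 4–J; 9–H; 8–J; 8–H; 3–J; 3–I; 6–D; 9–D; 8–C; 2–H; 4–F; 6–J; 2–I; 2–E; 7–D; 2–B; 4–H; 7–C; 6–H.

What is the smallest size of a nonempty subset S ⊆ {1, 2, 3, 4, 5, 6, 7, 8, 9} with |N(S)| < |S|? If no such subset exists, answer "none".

6

Take S = {1, 4, 5, 6, 7, 8}. Its neighbourhood is {C, D, F, H, J}, so |N(S)| = 5 < |S| = 6.
Every subset of size less than 6 has at least as many neighbours as members, so 6 is the minimum.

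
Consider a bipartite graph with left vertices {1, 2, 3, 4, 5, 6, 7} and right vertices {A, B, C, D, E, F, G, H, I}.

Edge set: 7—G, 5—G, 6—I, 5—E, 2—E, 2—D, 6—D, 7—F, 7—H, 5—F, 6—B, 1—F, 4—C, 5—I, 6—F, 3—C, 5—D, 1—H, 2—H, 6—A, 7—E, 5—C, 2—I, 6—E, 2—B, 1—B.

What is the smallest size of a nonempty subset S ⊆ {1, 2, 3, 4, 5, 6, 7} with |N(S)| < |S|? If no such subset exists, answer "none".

Take S = {3, 4}. Its neighbourhood is {C}, so |N(S)| = 1 < |S| = 2.
No single vertex violates Hall's condition since each has at least one neighbour, so 2 is the minimum.

2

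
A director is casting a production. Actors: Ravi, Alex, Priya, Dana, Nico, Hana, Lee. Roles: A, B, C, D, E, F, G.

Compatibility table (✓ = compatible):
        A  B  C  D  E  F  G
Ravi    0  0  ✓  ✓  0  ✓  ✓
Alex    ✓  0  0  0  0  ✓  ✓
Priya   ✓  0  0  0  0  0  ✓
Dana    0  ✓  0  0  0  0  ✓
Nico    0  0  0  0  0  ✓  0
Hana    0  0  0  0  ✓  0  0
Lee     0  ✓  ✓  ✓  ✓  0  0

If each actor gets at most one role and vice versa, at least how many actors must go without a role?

0

One maximum matching: Ravi→D, Alex→G, Priya→A, Dana→B, Nico→F, Hana→E, Lee→C.
All 7 actors are matched, so no larger matching exists.
That matches 7 of the 7, leaving 0 unmatched; no matching can do better.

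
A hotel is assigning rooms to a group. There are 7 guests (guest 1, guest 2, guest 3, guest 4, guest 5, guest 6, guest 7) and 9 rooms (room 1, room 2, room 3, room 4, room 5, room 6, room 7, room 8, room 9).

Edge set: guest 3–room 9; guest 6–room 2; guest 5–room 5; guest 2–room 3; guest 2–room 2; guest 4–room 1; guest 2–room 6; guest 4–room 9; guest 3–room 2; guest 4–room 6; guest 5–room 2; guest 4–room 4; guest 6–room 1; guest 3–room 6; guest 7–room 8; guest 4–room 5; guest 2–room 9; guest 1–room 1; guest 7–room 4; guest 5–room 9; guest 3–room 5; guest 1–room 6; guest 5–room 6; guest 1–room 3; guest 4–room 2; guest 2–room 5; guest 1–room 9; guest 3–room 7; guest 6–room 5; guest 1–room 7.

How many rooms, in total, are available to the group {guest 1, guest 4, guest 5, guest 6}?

8

The union of neighbours of {guest 1, guest 4, guest 5, guest 6} is {room 1, room 2, room 3, room 4, room 5, room 6, room 7, room 9}, which has 8 elements.
Since |N(S)| = 8 ≥ |S| = 4, Hall's condition holds for this subset.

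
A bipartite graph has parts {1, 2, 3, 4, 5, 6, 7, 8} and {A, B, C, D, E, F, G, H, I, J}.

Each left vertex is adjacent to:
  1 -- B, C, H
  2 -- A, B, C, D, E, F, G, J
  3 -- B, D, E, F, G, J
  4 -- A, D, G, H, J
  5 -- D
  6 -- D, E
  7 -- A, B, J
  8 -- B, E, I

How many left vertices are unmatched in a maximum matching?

0

A valid assignment of size 8: 1-C, 2-A, 3-F, 4-G, 5-D, 6-E, 7-J, 8-B.
All 8 left vertices are matched, so no larger matching exists.
That matches 8 of the 8, leaving 0 unmatched; no matching can do better.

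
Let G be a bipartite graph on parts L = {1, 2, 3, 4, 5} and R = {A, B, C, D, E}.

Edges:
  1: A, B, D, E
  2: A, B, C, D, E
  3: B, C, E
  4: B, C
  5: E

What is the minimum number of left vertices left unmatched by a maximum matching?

0

For example, pair 1→D, 2→A, 3→B, 4→C, 5→E.
This saturates every left vertex, so 5 is the maximum.
That matches 5 of the 5, leaving 0 unmatched; no matching can do better.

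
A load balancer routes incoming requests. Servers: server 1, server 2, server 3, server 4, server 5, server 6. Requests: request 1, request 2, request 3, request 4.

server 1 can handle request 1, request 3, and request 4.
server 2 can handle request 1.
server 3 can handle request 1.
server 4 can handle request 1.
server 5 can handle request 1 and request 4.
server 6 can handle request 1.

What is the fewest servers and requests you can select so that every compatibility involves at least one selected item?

A maximum matching has 3 edges (e.g. server 1–request 3, server 2–request 1, server 5–request 4).
By König's theorem the minimum vertex cover has the same size. One such cover is {server 1, server 5, request 1}.

3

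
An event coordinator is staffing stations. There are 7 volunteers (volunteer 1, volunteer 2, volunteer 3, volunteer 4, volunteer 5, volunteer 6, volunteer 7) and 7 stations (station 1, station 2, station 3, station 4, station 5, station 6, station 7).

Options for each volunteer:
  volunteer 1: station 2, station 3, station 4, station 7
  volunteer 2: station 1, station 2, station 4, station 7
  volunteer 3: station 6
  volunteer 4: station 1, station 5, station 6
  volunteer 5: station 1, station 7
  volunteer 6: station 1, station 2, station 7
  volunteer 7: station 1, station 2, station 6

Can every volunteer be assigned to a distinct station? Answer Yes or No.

A valid assignment of size 7: volunteer 1-station 3, volunteer 2-station 4, volunteer 3-station 6, volunteer 4-station 5, volunteer 5-station 7, volunteer 6-station 1, volunteer 7-station 2.
Every volunteer is matched, so this is a perfect matching.

Yes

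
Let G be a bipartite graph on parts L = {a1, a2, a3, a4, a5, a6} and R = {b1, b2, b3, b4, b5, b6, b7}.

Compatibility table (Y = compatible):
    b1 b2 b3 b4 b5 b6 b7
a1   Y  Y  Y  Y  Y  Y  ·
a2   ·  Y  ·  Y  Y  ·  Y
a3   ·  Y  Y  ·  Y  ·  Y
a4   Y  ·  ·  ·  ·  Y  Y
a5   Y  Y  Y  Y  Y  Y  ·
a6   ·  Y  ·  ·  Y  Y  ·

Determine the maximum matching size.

For example, pair a1–b1, a2–b4, a3–b3, a4–b7, a5–b6, a6–b5.
All 6 left vertices are matched, so no larger matching exists.

6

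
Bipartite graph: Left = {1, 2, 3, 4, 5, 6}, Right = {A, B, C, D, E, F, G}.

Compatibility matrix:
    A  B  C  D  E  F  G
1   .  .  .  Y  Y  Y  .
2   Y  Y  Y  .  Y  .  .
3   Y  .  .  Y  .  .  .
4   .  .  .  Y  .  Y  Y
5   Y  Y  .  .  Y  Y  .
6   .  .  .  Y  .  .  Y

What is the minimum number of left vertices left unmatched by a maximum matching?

0

A valid assignment of size 6: 1-D, 2-E, 3-A, 4-F, 5-B, 6-G.
All 6 left vertices are matched, so no larger matching exists.
That matches 6 of the 6, leaving 0 unmatched; no matching can do better.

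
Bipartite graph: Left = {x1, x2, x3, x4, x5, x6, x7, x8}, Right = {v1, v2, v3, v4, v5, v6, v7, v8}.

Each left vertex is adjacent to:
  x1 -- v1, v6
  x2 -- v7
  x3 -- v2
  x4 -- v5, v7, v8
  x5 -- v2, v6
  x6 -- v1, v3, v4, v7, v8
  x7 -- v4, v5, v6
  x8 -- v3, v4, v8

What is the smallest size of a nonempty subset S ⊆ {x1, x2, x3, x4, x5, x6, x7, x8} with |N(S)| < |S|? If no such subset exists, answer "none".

A matching saturating every left vertex exists, for instance x1→v1, x2→v7, x3→v2, x4→v8, x5→v6, x6→v3, x7→v5, x8→v4.
By Hall's marriage theorem, this means |N(S)| ≥ |S| for every subset S, so no violating subset exists.

none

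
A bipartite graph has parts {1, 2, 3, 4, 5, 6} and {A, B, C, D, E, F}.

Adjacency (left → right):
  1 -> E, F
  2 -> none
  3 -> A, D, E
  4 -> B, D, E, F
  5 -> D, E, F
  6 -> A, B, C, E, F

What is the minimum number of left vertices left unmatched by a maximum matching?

1

A valid assignment of size 5: 1–F, 3–D, 4–B, 5–E, 6–A.
The set {2} has only 0 neighbours (∅), so by Hall's theorem at most 5 of the 6 left vertices can be matched.
That matches 5 of the 6, leaving 1 unmatched; no matching can do better.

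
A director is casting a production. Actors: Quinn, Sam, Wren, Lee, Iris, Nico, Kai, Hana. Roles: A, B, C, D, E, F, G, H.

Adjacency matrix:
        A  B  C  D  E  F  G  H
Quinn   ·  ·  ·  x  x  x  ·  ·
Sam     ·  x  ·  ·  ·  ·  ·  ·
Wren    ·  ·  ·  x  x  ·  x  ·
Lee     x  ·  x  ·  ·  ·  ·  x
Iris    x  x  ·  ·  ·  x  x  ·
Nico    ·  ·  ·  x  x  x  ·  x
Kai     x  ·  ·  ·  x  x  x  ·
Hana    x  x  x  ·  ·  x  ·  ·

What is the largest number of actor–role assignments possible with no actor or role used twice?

8

For example, pair Quinn→E, Sam→B, Wren→D, Lee→C, Iris→A, Nico→H, Kai→G, Hana→F.
All 8 actors are matched, so no larger matching exists.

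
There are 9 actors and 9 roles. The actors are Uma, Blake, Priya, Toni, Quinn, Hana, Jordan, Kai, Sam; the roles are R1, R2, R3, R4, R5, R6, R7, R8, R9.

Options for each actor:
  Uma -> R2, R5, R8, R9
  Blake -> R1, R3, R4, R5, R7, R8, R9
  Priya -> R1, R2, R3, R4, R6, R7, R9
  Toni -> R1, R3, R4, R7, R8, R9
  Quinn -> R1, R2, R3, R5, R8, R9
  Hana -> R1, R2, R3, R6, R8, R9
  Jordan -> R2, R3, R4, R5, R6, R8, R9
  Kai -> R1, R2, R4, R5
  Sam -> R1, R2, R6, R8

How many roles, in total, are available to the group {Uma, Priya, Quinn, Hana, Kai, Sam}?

The union of neighbours of {Uma, Priya, Quinn, Hana, Kai, Sam} is {R1, R2, R3, R4, R5, R6, R7, R8, R9}, which has 9 elements.
Since |N(S)| = 9 ≥ |S| = 6, Hall's condition holds for this subset.

9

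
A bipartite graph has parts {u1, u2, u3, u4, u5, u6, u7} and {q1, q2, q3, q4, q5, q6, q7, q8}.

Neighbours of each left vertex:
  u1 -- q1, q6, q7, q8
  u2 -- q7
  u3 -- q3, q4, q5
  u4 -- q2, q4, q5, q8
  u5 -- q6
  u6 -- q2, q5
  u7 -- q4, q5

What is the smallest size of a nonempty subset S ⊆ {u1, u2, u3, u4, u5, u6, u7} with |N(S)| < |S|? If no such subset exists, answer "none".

none

A matching saturating every left vertex exists, for instance u1→q1, u2→q7, u3→q4, u4→q8, u5→q6, u6→q2, u7→q5.
By Hall's marriage theorem, this means |N(S)| ≥ |S| for every subset S, so no violating subset exists.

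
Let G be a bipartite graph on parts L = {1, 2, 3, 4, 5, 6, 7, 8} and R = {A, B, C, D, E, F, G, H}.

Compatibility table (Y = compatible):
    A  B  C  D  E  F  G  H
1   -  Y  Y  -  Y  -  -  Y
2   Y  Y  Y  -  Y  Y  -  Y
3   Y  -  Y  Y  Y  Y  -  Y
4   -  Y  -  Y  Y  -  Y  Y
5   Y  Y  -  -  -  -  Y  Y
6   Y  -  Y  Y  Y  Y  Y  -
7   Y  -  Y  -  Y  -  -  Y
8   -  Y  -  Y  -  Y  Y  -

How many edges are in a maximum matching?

8

For example, pair 1-H, 2-F, 3-A, 4-E, 5-G, 6-D, 7-C, 8-B.
All 8 left vertices are matched, so no larger matching exists.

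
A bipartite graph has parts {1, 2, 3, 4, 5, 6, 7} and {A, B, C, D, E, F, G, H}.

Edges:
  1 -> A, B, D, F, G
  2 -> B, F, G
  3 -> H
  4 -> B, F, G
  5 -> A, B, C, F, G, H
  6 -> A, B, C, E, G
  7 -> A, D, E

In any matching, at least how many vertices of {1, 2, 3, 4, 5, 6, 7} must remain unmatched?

A valid assignment of size 7: 1-D, 2-F, 3-H, 4-B, 5-A, 6-G, 7-E.
All 7 left vertices are matched, so no larger matching exists.
That matches 7 of the 7, leaving 0 unmatched; no matching can do better.

0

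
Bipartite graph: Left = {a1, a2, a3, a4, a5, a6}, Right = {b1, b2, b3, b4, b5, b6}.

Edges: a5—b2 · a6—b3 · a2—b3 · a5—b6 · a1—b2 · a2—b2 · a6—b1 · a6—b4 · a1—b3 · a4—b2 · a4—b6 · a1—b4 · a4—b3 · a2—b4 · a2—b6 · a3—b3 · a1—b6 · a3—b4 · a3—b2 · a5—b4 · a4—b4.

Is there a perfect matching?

The set {a1, a2, a3, a4, a5} has only 4 neighbours ({b2, b3, b4, b6}), so by Hall's theorem at most 5 of the 6 left vertices can be matched.
Hence no matching covers every left vertex.

No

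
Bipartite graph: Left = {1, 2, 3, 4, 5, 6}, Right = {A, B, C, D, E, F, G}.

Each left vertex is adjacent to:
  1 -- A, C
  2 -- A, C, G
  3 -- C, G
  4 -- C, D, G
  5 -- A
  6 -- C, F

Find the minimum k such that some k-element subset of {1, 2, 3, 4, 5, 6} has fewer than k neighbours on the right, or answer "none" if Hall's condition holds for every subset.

4

Take S = {1, 2, 3, 5}. Its neighbourhood is {A, C, G}, so |N(S)| = 3 < |S| = 4.
Every subset of size less than 4 has at least as many neighbours as members, so 4 is the minimum.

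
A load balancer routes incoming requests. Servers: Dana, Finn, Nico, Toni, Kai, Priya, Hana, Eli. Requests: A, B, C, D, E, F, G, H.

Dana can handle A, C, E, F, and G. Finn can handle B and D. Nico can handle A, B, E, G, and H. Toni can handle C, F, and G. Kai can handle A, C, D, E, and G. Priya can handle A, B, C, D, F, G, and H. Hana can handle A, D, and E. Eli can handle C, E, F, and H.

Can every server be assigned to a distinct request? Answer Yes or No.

For example, pair Dana-F, Finn-B, Nico-G, Toni-C, Kai-D, Priya-A, Hana-E, Eli-H.
Every server is matched, so this is a perfect matching.

Yes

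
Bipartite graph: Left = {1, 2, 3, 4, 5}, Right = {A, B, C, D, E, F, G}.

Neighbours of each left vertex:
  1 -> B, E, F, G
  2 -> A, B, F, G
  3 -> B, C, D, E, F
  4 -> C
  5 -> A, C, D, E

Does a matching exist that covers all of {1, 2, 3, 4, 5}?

Yes

For example, pair 1–G, 2–F, 3–B, 4–C, 5–E.
Every left vertex is matched, so this matching saturates all of them.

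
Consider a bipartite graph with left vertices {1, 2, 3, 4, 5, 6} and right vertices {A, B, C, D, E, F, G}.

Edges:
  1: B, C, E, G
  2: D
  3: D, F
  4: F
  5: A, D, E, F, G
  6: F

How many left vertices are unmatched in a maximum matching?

For example, pair 1–B, 2–D, 3–F, 5–G.
The set {2, 3, 4, 6} has only 2 neighbours ({D, F}), so by Hall's theorem at most 4 of the 6 left vertices can be matched.
That matches 4 of the 6, leaving 2 unmatched; no matching can do better.

2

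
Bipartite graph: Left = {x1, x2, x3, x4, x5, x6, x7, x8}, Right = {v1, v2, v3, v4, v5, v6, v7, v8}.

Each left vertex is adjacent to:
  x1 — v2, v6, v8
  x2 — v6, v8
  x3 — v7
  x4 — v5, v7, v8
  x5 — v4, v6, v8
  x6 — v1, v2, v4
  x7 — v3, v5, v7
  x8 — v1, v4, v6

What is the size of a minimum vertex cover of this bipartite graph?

The 8 edges x1–v2, x2–v8, x3–v7, x4–v5, x5–v4, x6–v1, x7–v3, x8–v6 form a matching, so any vertex cover needs at least 8 vertices (one per matched edge).
Conversely {x1, x2, x3, x4, x5, x6, x7, x8} meets every edge and has exactly 8 vertices, so 8 is optimal.

8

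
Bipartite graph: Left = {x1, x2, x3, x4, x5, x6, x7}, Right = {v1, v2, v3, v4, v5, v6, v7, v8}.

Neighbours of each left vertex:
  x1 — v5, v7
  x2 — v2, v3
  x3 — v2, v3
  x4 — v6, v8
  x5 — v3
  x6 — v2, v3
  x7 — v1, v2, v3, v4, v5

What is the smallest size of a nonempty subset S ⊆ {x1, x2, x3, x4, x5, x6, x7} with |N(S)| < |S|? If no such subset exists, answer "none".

Take S = {x2, x3, x5}. Its neighbourhood is {v2, v3}, so |N(S)| = 2 < |S| = 3.
Every subset of size less than 3 has at least as many neighbours as members, so 3 is the minimum.

3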